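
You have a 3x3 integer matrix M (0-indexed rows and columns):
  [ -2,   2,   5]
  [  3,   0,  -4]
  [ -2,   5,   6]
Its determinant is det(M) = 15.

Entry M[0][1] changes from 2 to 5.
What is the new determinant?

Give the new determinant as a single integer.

Answer: -15

Derivation:
det is linear in row 0: changing M[0][1] by delta changes det by delta * cofactor(0,1).
Cofactor C_01 = (-1)^(0+1) * minor(0,1) = -10
Entry delta = 5 - 2 = 3
Det delta = 3 * -10 = -30
New det = 15 + -30 = -15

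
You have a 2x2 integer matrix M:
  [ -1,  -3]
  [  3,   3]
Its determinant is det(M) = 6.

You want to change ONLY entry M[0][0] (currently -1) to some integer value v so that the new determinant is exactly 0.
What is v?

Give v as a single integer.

det is linear in entry M[0][0]: det = old_det + (v - -1) * C_00
Cofactor C_00 = 3
Want det = 0: 6 + (v - -1) * 3 = 0
  (v - -1) = -6 / 3 = -2
  v = -1 + (-2) = -3

Answer: -3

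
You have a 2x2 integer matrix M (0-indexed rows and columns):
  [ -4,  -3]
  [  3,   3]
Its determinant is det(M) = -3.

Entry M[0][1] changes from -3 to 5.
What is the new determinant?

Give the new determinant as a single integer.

det is linear in row 0: changing M[0][1] by delta changes det by delta * cofactor(0,1).
Cofactor C_01 = (-1)^(0+1) * minor(0,1) = -3
Entry delta = 5 - -3 = 8
Det delta = 8 * -3 = -24
New det = -3 + -24 = -27

Answer: -27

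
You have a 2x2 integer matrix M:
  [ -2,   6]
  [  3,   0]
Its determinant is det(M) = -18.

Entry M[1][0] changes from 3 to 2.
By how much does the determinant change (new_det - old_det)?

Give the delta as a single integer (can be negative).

Cofactor C_10 = -6
Entry delta = 2 - 3 = -1
Det delta = entry_delta * cofactor = -1 * -6 = 6

Answer: 6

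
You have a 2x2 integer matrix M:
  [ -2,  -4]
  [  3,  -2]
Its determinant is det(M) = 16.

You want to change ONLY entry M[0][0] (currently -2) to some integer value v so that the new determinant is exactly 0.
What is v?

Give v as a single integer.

Answer: 6

Derivation:
det is linear in entry M[0][0]: det = old_det + (v - -2) * C_00
Cofactor C_00 = -2
Want det = 0: 16 + (v - -2) * -2 = 0
  (v - -2) = -16 / -2 = 8
  v = -2 + (8) = 6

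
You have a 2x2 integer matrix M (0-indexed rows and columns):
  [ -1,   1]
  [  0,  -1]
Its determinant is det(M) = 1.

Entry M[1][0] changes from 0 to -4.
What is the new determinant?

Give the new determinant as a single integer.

Answer: 5

Derivation:
det is linear in row 1: changing M[1][0] by delta changes det by delta * cofactor(1,0).
Cofactor C_10 = (-1)^(1+0) * minor(1,0) = -1
Entry delta = -4 - 0 = -4
Det delta = -4 * -1 = 4
New det = 1 + 4 = 5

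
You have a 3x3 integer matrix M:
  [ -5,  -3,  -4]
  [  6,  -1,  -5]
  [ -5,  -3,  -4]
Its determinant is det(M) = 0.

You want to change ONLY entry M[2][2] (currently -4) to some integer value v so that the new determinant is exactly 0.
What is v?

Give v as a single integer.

det is linear in entry M[2][2]: det = old_det + (v - -4) * C_22
Cofactor C_22 = 23
Want det = 0: 0 + (v - -4) * 23 = 0
  (v - -4) = 0 / 23 = 0
  v = -4 + (0) = -4

Answer: -4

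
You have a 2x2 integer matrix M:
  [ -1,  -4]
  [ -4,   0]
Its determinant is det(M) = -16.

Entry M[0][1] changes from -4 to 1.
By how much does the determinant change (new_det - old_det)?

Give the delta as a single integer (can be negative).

Answer: 20

Derivation:
Cofactor C_01 = 4
Entry delta = 1 - -4 = 5
Det delta = entry_delta * cofactor = 5 * 4 = 20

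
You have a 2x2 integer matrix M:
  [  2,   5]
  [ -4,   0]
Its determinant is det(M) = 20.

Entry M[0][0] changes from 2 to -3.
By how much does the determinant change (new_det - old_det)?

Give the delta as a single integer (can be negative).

Answer: 0

Derivation:
Cofactor C_00 = 0
Entry delta = -3 - 2 = -5
Det delta = entry_delta * cofactor = -5 * 0 = 0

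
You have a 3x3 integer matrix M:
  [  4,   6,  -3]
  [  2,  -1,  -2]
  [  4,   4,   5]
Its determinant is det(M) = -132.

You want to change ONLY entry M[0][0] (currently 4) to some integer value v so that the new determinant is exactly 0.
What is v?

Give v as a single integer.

Answer: 48

Derivation:
det is linear in entry M[0][0]: det = old_det + (v - 4) * C_00
Cofactor C_00 = 3
Want det = 0: -132 + (v - 4) * 3 = 0
  (v - 4) = 132 / 3 = 44
  v = 4 + (44) = 48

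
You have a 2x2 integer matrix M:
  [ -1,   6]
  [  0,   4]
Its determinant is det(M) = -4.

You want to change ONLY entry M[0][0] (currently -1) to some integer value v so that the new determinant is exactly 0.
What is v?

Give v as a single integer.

det is linear in entry M[0][0]: det = old_det + (v - -1) * C_00
Cofactor C_00 = 4
Want det = 0: -4 + (v - -1) * 4 = 0
  (v - -1) = 4 / 4 = 1
  v = -1 + (1) = 0

Answer: 0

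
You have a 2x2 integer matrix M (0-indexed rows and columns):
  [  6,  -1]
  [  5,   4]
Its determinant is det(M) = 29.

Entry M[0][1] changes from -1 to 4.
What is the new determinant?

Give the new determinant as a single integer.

Answer: 4

Derivation:
det is linear in row 0: changing M[0][1] by delta changes det by delta * cofactor(0,1).
Cofactor C_01 = (-1)^(0+1) * minor(0,1) = -5
Entry delta = 4 - -1 = 5
Det delta = 5 * -5 = -25
New det = 29 + -25 = 4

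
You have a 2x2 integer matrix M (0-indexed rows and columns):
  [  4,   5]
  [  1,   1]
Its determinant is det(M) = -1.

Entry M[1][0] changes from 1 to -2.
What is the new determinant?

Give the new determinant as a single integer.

Answer: 14

Derivation:
det is linear in row 1: changing M[1][0] by delta changes det by delta * cofactor(1,0).
Cofactor C_10 = (-1)^(1+0) * minor(1,0) = -5
Entry delta = -2 - 1 = -3
Det delta = -3 * -5 = 15
New det = -1 + 15 = 14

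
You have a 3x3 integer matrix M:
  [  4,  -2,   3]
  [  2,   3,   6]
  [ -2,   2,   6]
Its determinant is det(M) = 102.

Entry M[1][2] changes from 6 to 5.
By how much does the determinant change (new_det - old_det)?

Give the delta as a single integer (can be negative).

Cofactor C_12 = -4
Entry delta = 5 - 6 = -1
Det delta = entry_delta * cofactor = -1 * -4 = 4

Answer: 4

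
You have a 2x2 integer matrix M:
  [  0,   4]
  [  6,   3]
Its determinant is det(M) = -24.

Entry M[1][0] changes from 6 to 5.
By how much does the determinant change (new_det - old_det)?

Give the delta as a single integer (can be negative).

Answer: 4

Derivation:
Cofactor C_10 = -4
Entry delta = 5 - 6 = -1
Det delta = entry_delta * cofactor = -1 * -4 = 4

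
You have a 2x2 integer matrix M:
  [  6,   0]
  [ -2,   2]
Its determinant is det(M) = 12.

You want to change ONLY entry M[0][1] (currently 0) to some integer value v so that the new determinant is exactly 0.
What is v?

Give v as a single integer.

det is linear in entry M[0][1]: det = old_det + (v - 0) * C_01
Cofactor C_01 = 2
Want det = 0: 12 + (v - 0) * 2 = 0
  (v - 0) = -12 / 2 = -6
  v = 0 + (-6) = -6

Answer: -6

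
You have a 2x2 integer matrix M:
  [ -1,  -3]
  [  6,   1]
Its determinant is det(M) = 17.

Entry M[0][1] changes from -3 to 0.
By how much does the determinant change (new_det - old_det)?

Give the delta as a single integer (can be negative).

Answer: -18

Derivation:
Cofactor C_01 = -6
Entry delta = 0 - -3 = 3
Det delta = entry_delta * cofactor = 3 * -6 = -18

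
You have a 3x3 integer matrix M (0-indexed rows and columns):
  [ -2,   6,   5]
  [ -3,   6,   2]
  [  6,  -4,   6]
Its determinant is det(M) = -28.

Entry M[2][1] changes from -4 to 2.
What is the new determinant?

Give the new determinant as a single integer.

Answer: -94

Derivation:
det is linear in row 2: changing M[2][1] by delta changes det by delta * cofactor(2,1).
Cofactor C_21 = (-1)^(2+1) * minor(2,1) = -11
Entry delta = 2 - -4 = 6
Det delta = 6 * -11 = -66
New det = -28 + -66 = -94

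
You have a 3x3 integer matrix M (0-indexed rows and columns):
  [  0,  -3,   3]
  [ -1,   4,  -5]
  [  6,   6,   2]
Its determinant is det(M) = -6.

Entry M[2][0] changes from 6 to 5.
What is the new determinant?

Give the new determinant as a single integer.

Answer: -9

Derivation:
det is linear in row 2: changing M[2][0] by delta changes det by delta * cofactor(2,0).
Cofactor C_20 = (-1)^(2+0) * minor(2,0) = 3
Entry delta = 5 - 6 = -1
Det delta = -1 * 3 = -3
New det = -6 + -3 = -9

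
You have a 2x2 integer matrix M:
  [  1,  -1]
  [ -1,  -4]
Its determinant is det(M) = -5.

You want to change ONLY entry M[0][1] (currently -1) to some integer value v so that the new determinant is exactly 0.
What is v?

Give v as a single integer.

det is linear in entry M[0][1]: det = old_det + (v - -1) * C_01
Cofactor C_01 = 1
Want det = 0: -5 + (v - -1) * 1 = 0
  (v - -1) = 5 / 1 = 5
  v = -1 + (5) = 4

Answer: 4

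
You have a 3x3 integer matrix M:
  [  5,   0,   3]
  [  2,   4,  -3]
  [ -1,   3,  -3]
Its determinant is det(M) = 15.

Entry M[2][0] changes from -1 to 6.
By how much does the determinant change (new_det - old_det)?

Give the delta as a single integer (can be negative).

Cofactor C_20 = -12
Entry delta = 6 - -1 = 7
Det delta = entry_delta * cofactor = 7 * -12 = -84

Answer: -84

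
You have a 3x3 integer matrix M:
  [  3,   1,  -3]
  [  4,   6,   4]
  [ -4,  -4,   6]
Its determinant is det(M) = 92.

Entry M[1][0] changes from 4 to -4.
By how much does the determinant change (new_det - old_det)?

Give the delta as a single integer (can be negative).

Cofactor C_10 = 6
Entry delta = -4 - 4 = -8
Det delta = entry_delta * cofactor = -8 * 6 = -48

Answer: -48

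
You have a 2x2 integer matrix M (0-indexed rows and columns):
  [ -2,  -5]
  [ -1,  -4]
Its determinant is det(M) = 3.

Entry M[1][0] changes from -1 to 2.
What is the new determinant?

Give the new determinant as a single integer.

Answer: 18

Derivation:
det is linear in row 1: changing M[1][0] by delta changes det by delta * cofactor(1,0).
Cofactor C_10 = (-1)^(1+0) * minor(1,0) = 5
Entry delta = 2 - -1 = 3
Det delta = 3 * 5 = 15
New det = 3 + 15 = 18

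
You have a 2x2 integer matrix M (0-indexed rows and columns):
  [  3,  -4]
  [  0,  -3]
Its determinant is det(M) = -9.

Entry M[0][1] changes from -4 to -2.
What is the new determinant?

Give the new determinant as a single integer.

Answer: -9

Derivation:
det is linear in row 0: changing M[0][1] by delta changes det by delta * cofactor(0,1).
Cofactor C_01 = (-1)^(0+1) * minor(0,1) = 0
Entry delta = -2 - -4 = 2
Det delta = 2 * 0 = 0
New det = -9 + 0 = -9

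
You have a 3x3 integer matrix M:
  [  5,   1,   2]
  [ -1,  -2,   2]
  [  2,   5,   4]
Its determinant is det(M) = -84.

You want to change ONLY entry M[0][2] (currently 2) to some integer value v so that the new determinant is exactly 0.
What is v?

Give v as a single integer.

Answer: -82

Derivation:
det is linear in entry M[0][2]: det = old_det + (v - 2) * C_02
Cofactor C_02 = -1
Want det = 0: -84 + (v - 2) * -1 = 0
  (v - 2) = 84 / -1 = -84
  v = 2 + (-84) = -82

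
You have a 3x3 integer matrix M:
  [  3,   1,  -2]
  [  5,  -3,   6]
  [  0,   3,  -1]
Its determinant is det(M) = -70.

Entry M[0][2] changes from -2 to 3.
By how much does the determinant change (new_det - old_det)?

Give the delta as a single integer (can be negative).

Cofactor C_02 = 15
Entry delta = 3 - -2 = 5
Det delta = entry_delta * cofactor = 5 * 15 = 75

Answer: 75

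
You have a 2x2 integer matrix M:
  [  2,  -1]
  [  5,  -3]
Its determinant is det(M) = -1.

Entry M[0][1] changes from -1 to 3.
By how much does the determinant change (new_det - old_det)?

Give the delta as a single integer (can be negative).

Cofactor C_01 = -5
Entry delta = 3 - -1 = 4
Det delta = entry_delta * cofactor = 4 * -5 = -20

Answer: -20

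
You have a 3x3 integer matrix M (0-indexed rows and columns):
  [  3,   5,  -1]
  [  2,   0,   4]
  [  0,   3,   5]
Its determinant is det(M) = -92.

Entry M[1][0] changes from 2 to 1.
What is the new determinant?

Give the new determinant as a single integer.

Answer: -64

Derivation:
det is linear in row 1: changing M[1][0] by delta changes det by delta * cofactor(1,0).
Cofactor C_10 = (-1)^(1+0) * minor(1,0) = -28
Entry delta = 1 - 2 = -1
Det delta = -1 * -28 = 28
New det = -92 + 28 = -64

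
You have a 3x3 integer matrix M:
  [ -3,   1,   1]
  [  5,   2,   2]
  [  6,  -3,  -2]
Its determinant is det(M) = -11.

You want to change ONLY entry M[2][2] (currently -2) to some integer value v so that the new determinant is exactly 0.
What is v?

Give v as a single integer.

Answer: -3

Derivation:
det is linear in entry M[2][2]: det = old_det + (v - -2) * C_22
Cofactor C_22 = -11
Want det = 0: -11 + (v - -2) * -11 = 0
  (v - -2) = 11 / -11 = -1
  v = -2 + (-1) = -3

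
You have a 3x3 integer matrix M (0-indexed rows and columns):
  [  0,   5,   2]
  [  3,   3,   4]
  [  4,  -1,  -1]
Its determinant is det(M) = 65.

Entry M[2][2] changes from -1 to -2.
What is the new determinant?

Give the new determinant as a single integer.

Answer: 80

Derivation:
det is linear in row 2: changing M[2][2] by delta changes det by delta * cofactor(2,2).
Cofactor C_22 = (-1)^(2+2) * minor(2,2) = -15
Entry delta = -2 - -1 = -1
Det delta = -1 * -15 = 15
New det = 65 + 15 = 80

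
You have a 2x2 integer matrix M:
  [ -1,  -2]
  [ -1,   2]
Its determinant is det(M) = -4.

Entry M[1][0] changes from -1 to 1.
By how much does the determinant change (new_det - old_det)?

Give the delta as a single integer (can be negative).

Answer: 4

Derivation:
Cofactor C_10 = 2
Entry delta = 1 - -1 = 2
Det delta = entry_delta * cofactor = 2 * 2 = 4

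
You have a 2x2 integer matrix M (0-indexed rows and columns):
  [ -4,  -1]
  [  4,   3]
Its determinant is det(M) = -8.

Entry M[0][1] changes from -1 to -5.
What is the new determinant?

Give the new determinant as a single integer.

Answer: 8

Derivation:
det is linear in row 0: changing M[0][1] by delta changes det by delta * cofactor(0,1).
Cofactor C_01 = (-1)^(0+1) * minor(0,1) = -4
Entry delta = -5 - -1 = -4
Det delta = -4 * -4 = 16
New det = -8 + 16 = 8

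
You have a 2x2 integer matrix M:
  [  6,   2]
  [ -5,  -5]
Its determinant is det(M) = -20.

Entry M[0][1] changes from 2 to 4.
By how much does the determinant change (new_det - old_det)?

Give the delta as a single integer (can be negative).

Answer: 10

Derivation:
Cofactor C_01 = 5
Entry delta = 4 - 2 = 2
Det delta = entry_delta * cofactor = 2 * 5 = 10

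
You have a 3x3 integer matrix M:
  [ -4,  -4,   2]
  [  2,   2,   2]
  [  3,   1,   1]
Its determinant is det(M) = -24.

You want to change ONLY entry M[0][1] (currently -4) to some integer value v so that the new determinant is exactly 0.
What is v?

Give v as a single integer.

det is linear in entry M[0][1]: det = old_det + (v - -4) * C_01
Cofactor C_01 = 4
Want det = 0: -24 + (v - -4) * 4 = 0
  (v - -4) = 24 / 4 = 6
  v = -4 + (6) = 2

Answer: 2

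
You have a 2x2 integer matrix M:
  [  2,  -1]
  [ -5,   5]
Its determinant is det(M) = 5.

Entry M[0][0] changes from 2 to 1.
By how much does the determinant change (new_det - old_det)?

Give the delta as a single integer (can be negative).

Cofactor C_00 = 5
Entry delta = 1 - 2 = -1
Det delta = entry_delta * cofactor = -1 * 5 = -5

Answer: -5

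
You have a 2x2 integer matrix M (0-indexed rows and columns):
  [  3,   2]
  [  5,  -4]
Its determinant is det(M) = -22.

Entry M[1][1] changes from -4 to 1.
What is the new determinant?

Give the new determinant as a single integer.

Answer: -7

Derivation:
det is linear in row 1: changing M[1][1] by delta changes det by delta * cofactor(1,1).
Cofactor C_11 = (-1)^(1+1) * minor(1,1) = 3
Entry delta = 1 - -4 = 5
Det delta = 5 * 3 = 15
New det = -22 + 15 = -7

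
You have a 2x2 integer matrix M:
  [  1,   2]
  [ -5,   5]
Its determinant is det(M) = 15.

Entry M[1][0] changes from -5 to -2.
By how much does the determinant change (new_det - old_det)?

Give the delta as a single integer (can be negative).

Answer: -6

Derivation:
Cofactor C_10 = -2
Entry delta = -2 - -5 = 3
Det delta = entry_delta * cofactor = 3 * -2 = -6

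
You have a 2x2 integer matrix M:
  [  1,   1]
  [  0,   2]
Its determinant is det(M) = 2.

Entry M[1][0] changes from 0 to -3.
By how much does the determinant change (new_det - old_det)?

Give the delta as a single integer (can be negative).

Answer: 3

Derivation:
Cofactor C_10 = -1
Entry delta = -3 - 0 = -3
Det delta = entry_delta * cofactor = -3 * -1 = 3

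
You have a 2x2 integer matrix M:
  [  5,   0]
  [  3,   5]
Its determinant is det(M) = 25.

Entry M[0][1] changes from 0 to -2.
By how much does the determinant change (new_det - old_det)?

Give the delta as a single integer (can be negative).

Cofactor C_01 = -3
Entry delta = -2 - 0 = -2
Det delta = entry_delta * cofactor = -2 * -3 = 6

Answer: 6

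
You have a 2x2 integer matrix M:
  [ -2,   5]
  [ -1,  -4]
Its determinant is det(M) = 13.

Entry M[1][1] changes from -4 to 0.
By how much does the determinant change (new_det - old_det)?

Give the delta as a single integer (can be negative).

Answer: -8

Derivation:
Cofactor C_11 = -2
Entry delta = 0 - -4 = 4
Det delta = entry_delta * cofactor = 4 * -2 = -8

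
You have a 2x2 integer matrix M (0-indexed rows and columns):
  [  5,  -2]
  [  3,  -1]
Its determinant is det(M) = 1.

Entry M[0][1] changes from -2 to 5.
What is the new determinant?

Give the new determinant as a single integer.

det is linear in row 0: changing M[0][1] by delta changes det by delta * cofactor(0,1).
Cofactor C_01 = (-1)^(0+1) * minor(0,1) = -3
Entry delta = 5 - -2 = 7
Det delta = 7 * -3 = -21
New det = 1 + -21 = -20

Answer: -20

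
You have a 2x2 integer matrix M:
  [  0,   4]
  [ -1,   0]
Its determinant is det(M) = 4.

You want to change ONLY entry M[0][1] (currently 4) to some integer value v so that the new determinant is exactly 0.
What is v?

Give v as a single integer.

Answer: 0

Derivation:
det is linear in entry M[0][1]: det = old_det + (v - 4) * C_01
Cofactor C_01 = 1
Want det = 0: 4 + (v - 4) * 1 = 0
  (v - 4) = -4 / 1 = -4
  v = 4 + (-4) = 0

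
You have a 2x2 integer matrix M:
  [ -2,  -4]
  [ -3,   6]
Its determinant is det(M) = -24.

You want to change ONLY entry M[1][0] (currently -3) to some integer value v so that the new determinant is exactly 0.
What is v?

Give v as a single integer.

Answer: 3

Derivation:
det is linear in entry M[1][0]: det = old_det + (v - -3) * C_10
Cofactor C_10 = 4
Want det = 0: -24 + (v - -3) * 4 = 0
  (v - -3) = 24 / 4 = 6
  v = -3 + (6) = 3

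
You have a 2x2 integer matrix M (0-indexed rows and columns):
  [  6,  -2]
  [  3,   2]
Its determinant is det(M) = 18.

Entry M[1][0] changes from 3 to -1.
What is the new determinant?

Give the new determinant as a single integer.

Answer: 10

Derivation:
det is linear in row 1: changing M[1][0] by delta changes det by delta * cofactor(1,0).
Cofactor C_10 = (-1)^(1+0) * minor(1,0) = 2
Entry delta = -1 - 3 = -4
Det delta = -4 * 2 = -8
New det = 18 + -8 = 10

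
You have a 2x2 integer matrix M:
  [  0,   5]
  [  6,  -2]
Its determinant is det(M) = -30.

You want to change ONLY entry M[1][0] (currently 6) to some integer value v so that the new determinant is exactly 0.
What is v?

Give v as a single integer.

det is linear in entry M[1][0]: det = old_det + (v - 6) * C_10
Cofactor C_10 = -5
Want det = 0: -30 + (v - 6) * -5 = 0
  (v - 6) = 30 / -5 = -6
  v = 6 + (-6) = 0

Answer: 0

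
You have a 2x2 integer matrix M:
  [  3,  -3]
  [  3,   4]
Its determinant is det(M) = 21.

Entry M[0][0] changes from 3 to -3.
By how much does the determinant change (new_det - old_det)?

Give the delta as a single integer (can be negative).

Cofactor C_00 = 4
Entry delta = -3 - 3 = -6
Det delta = entry_delta * cofactor = -6 * 4 = -24

Answer: -24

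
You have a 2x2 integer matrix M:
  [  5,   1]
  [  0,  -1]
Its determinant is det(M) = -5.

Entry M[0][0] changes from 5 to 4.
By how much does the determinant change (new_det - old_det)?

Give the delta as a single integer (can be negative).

Cofactor C_00 = -1
Entry delta = 4 - 5 = -1
Det delta = entry_delta * cofactor = -1 * -1 = 1

Answer: 1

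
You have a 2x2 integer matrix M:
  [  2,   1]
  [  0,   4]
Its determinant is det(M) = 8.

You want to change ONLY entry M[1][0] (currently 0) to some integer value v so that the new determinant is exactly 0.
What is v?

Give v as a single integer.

det is linear in entry M[1][0]: det = old_det + (v - 0) * C_10
Cofactor C_10 = -1
Want det = 0: 8 + (v - 0) * -1 = 0
  (v - 0) = -8 / -1 = 8
  v = 0 + (8) = 8

Answer: 8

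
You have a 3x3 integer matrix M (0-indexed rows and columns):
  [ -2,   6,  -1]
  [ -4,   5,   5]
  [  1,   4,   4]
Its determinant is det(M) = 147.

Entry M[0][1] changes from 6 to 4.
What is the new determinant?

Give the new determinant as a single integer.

Answer: 105

Derivation:
det is linear in row 0: changing M[0][1] by delta changes det by delta * cofactor(0,1).
Cofactor C_01 = (-1)^(0+1) * minor(0,1) = 21
Entry delta = 4 - 6 = -2
Det delta = -2 * 21 = -42
New det = 147 + -42 = 105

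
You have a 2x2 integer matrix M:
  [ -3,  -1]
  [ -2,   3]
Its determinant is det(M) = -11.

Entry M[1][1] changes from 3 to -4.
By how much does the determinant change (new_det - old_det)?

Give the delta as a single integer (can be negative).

Cofactor C_11 = -3
Entry delta = -4 - 3 = -7
Det delta = entry_delta * cofactor = -7 * -3 = 21

Answer: 21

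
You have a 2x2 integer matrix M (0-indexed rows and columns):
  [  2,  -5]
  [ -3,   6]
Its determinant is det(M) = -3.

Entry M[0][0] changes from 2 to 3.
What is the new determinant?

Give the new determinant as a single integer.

Answer: 3

Derivation:
det is linear in row 0: changing M[0][0] by delta changes det by delta * cofactor(0,0).
Cofactor C_00 = (-1)^(0+0) * minor(0,0) = 6
Entry delta = 3 - 2 = 1
Det delta = 1 * 6 = 6
New det = -3 + 6 = 3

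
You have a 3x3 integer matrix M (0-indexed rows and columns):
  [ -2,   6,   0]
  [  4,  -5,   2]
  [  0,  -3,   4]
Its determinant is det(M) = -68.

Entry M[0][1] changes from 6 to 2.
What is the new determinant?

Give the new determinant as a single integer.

det is linear in row 0: changing M[0][1] by delta changes det by delta * cofactor(0,1).
Cofactor C_01 = (-1)^(0+1) * minor(0,1) = -16
Entry delta = 2 - 6 = -4
Det delta = -4 * -16 = 64
New det = -68 + 64 = -4

Answer: -4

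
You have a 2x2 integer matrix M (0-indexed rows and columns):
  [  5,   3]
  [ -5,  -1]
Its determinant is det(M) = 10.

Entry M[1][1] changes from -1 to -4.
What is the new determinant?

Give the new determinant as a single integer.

det is linear in row 1: changing M[1][1] by delta changes det by delta * cofactor(1,1).
Cofactor C_11 = (-1)^(1+1) * minor(1,1) = 5
Entry delta = -4 - -1 = -3
Det delta = -3 * 5 = -15
New det = 10 + -15 = -5

Answer: -5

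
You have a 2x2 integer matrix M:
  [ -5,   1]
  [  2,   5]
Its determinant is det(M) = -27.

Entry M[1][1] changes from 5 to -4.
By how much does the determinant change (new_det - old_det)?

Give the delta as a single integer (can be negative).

Cofactor C_11 = -5
Entry delta = -4 - 5 = -9
Det delta = entry_delta * cofactor = -9 * -5 = 45

Answer: 45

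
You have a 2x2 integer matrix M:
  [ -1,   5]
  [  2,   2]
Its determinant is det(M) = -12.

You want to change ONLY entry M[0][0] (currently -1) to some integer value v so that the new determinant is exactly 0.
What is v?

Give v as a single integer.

det is linear in entry M[0][0]: det = old_det + (v - -1) * C_00
Cofactor C_00 = 2
Want det = 0: -12 + (v - -1) * 2 = 0
  (v - -1) = 12 / 2 = 6
  v = -1 + (6) = 5

Answer: 5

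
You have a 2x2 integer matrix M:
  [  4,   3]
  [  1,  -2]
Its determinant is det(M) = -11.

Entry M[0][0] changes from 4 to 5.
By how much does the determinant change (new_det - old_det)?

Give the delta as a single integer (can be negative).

Answer: -2

Derivation:
Cofactor C_00 = -2
Entry delta = 5 - 4 = 1
Det delta = entry_delta * cofactor = 1 * -2 = -2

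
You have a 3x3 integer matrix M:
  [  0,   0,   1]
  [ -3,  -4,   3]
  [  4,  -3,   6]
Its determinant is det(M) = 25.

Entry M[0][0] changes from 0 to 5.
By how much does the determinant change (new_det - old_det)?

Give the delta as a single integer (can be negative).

Answer: -75

Derivation:
Cofactor C_00 = -15
Entry delta = 5 - 0 = 5
Det delta = entry_delta * cofactor = 5 * -15 = -75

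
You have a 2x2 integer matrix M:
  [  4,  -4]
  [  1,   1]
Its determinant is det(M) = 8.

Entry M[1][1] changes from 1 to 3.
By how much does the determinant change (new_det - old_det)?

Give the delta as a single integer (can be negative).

Cofactor C_11 = 4
Entry delta = 3 - 1 = 2
Det delta = entry_delta * cofactor = 2 * 4 = 8

Answer: 8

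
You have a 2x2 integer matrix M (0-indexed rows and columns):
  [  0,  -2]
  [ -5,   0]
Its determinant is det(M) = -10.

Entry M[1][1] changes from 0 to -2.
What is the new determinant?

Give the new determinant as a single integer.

Answer: -10

Derivation:
det is linear in row 1: changing M[1][1] by delta changes det by delta * cofactor(1,1).
Cofactor C_11 = (-1)^(1+1) * minor(1,1) = 0
Entry delta = -2 - 0 = -2
Det delta = -2 * 0 = 0
New det = -10 + 0 = -10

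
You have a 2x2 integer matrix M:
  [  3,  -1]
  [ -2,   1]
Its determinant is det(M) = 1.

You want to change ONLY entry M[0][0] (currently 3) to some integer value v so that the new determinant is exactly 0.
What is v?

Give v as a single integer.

det is linear in entry M[0][0]: det = old_det + (v - 3) * C_00
Cofactor C_00 = 1
Want det = 0: 1 + (v - 3) * 1 = 0
  (v - 3) = -1 / 1 = -1
  v = 3 + (-1) = 2

Answer: 2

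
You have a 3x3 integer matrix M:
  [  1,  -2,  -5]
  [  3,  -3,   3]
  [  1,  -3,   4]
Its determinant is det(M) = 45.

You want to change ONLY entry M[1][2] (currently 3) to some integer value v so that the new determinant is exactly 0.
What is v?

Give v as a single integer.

det is linear in entry M[1][2]: det = old_det + (v - 3) * C_12
Cofactor C_12 = 1
Want det = 0: 45 + (v - 3) * 1 = 0
  (v - 3) = -45 / 1 = -45
  v = 3 + (-45) = -42

Answer: -42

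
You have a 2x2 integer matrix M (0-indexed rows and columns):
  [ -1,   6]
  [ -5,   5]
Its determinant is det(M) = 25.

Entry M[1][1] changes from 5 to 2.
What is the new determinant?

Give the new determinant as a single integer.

det is linear in row 1: changing M[1][1] by delta changes det by delta * cofactor(1,1).
Cofactor C_11 = (-1)^(1+1) * minor(1,1) = -1
Entry delta = 2 - 5 = -3
Det delta = -3 * -1 = 3
New det = 25 + 3 = 28

Answer: 28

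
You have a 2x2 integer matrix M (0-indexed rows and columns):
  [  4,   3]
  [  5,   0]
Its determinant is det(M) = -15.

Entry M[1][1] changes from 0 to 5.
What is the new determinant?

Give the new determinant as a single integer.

det is linear in row 1: changing M[1][1] by delta changes det by delta * cofactor(1,1).
Cofactor C_11 = (-1)^(1+1) * minor(1,1) = 4
Entry delta = 5 - 0 = 5
Det delta = 5 * 4 = 20
New det = -15 + 20 = 5

Answer: 5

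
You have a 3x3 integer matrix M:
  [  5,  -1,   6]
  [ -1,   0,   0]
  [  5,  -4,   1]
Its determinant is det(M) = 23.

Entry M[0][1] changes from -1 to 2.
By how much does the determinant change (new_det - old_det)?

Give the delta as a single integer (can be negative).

Cofactor C_01 = 1
Entry delta = 2 - -1 = 3
Det delta = entry_delta * cofactor = 3 * 1 = 3

Answer: 3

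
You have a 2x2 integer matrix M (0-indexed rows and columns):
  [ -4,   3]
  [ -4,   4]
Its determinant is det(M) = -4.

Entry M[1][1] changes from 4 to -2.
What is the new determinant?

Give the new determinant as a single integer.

Answer: 20

Derivation:
det is linear in row 1: changing M[1][1] by delta changes det by delta * cofactor(1,1).
Cofactor C_11 = (-1)^(1+1) * minor(1,1) = -4
Entry delta = -2 - 4 = -6
Det delta = -6 * -4 = 24
New det = -4 + 24 = 20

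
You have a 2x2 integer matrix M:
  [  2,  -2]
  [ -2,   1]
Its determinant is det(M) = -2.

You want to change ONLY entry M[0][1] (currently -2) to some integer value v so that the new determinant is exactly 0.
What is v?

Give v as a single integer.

det is linear in entry M[0][1]: det = old_det + (v - -2) * C_01
Cofactor C_01 = 2
Want det = 0: -2 + (v - -2) * 2 = 0
  (v - -2) = 2 / 2 = 1
  v = -2 + (1) = -1

Answer: -1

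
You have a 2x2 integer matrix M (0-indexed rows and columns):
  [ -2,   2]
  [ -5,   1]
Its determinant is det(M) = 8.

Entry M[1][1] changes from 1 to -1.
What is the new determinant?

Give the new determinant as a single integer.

Answer: 12

Derivation:
det is linear in row 1: changing M[1][1] by delta changes det by delta * cofactor(1,1).
Cofactor C_11 = (-1)^(1+1) * minor(1,1) = -2
Entry delta = -1 - 1 = -2
Det delta = -2 * -2 = 4
New det = 8 + 4 = 12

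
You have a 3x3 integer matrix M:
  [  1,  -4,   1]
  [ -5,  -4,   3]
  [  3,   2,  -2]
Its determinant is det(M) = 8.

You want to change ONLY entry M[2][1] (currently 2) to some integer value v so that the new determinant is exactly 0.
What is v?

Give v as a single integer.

det is linear in entry M[2][1]: det = old_det + (v - 2) * C_21
Cofactor C_21 = -8
Want det = 0: 8 + (v - 2) * -8 = 0
  (v - 2) = -8 / -8 = 1
  v = 2 + (1) = 3

Answer: 3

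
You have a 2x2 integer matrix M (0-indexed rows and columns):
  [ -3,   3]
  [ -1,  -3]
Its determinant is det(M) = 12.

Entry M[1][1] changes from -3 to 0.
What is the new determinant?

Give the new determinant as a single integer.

det is linear in row 1: changing M[1][1] by delta changes det by delta * cofactor(1,1).
Cofactor C_11 = (-1)^(1+1) * minor(1,1) = -3
Entry delta = 0 - -3 = 3
Det delta = 3 * -3 = -9
New det = 12 + -9 = 3

Answer: 3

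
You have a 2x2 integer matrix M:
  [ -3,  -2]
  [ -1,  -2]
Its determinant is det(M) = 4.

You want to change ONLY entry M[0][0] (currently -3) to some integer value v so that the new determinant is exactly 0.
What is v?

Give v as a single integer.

det is linear in entry M[0][0]: det = old_det + (v - -3) * C_00
Cofactor C_00 = -2
Want det = 0: 4 + (v - -3) * -2 = 0
  (v - -3) = -4 / -2 = 2
  v = -3 + (2) = -1

Answer: -1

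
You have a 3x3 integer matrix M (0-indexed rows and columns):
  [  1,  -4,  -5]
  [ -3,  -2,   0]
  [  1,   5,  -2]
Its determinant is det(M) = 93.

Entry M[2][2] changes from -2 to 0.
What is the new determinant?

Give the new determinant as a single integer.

Answer: 65

Derivation:
det is linear in row 2: changing M[2][2] by delta changes det by delta * cofactor(2,2).
Cofactor C_22 = (-1)^(2+2) * minor(2,2) = -14
Entry delta = 0 - -2 = 2
Det delta = 2 * -14 = -28
New det = 93 + -28 = 65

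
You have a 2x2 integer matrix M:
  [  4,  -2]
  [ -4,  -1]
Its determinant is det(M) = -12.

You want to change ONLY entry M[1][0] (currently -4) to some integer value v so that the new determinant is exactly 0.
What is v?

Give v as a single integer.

Answer: 2

Derivation:
det is linear in entry M[1][0]: det = old_det + (v - -4) * C_10
Cofactor C_10 = 2
Want det = 0: -12 + (v - -4) * 2 = 0
  (v - -4) = 12 / 2 = 6
  v = -4 + (6) = 2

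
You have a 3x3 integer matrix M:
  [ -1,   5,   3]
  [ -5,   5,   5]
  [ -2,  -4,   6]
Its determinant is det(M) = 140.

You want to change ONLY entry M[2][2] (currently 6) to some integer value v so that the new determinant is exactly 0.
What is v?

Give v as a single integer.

det is linear in entry M[2][2]: det = old_det + (v - 6) * C_22
Cofactor C_22 = 20
Want det = 0: 140 + (v - 6) * 20 = 0
  (v - 6) = -140 / 20 = -7
  v = 6 + (-7) = -1

Answer: -1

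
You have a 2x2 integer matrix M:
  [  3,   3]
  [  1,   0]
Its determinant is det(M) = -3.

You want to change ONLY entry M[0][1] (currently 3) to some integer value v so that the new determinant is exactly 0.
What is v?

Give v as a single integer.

det is linear in entry M[0][1]: det = old_det + (v - 3) * C_01
Cofactor C_01 = -1
Want det = 0: -3 + (v - 3) * -1 = 0
  (v - 3) = 3 / -1 = -3
  v = 3 + (-3) = 0

Answer: 0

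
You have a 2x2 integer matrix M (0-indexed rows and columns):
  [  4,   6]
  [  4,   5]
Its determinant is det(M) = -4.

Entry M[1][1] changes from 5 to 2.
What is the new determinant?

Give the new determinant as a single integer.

det is linear in row 1: changing M[1][1] by delta changes det by delta * cofactor(1,1).
Cofactor C_11 = (-1)^(1+1) * minor(1,1) = 4
Entry delta = 2 - 5 = -3
Det delta = -3 * 4 = -12
New det = -4 + -12 = -16

Answer: -16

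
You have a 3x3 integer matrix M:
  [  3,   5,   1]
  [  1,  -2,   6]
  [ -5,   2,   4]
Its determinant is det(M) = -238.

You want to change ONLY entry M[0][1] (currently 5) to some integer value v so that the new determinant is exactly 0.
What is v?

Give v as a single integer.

det is linear in entry M[0][1]: det = old_det + (v - 5) * C_01
Cofactor C_01 = -34
Want det = 0: -238 + (v - 5) * -34 = 0
  (v - 5) = 238 / -34 = -7
  v = 5 + (-7) = -2

Answer: -2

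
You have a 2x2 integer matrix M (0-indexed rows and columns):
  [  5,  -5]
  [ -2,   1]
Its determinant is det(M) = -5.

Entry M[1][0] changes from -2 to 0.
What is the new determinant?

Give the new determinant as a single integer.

Answer: 5

Derivation:
det is linear in row 1: changing M[1][0] by delta changes det by delta * cofactor(1,0).
Cofactor C_10 = (-1)^(1+0) * minor(1,0) = 5
Entry delta = 0 - -2 = 2
Det delta = 2 * 5 = 10
New det = -5 + 10 = 5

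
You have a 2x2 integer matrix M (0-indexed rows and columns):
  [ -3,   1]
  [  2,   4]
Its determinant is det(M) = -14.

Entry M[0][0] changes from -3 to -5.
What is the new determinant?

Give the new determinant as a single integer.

det is linear in row 0: changing M[0][0] by delta changes det by delta * cofactor(0,0).
Cofactor C_00 = (-1)^(0+0) * minor(0,0) = 4
Entry delta = -5 - -3 = -2
Det delta = -2 * 4 = -8
New det = -14 + -8 = -22

Answer: -22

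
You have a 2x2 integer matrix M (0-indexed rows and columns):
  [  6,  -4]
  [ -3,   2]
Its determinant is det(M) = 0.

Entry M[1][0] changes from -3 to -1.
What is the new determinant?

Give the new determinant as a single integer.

det is linear in row 1: changing M[1][0] by delta changes det by delta * cofactor(1,0).
Cofactor C_10 = (-1)^(1+0) * minor(1,0) = 4
Entry delta = -1 - -3 = 2
Det delta = 2 * 4 = 8
New det = 0 + 8 = 8

Answer: 8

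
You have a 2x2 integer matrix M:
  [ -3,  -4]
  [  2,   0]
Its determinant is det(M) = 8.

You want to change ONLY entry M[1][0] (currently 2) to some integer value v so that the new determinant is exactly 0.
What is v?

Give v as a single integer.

det is linear in entry M[1][0]: det = old_det + (v - 2) * C_10
Cofactor C_10 = 4
Want det = 0: 8 + (v - 2) * 4 = 0
  (v - 2) = -8 / 4 = -2
  v = 2 + (-2) = 0

Answer: 0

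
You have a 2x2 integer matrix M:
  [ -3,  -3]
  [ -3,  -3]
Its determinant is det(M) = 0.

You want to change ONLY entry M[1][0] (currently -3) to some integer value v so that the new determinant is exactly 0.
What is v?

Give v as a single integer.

det is linear in entry M[1][0]: det = old_det + (v - -3) * C_10
Cofactor C_10 = 3
Want det = 0: 0 + (v - -3) * 3 = 0
  (v - -3) = 0 / 3 = 0
  v = -3 + (0) = -3

Answer: -3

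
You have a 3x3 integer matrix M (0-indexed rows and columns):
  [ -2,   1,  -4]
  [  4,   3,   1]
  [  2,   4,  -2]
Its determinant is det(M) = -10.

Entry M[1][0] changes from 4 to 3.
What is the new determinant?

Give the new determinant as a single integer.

Answer: 4

Derivation:
det is linear in row 1: changing M[1][0] by delta changes det by delta * cofactor(1,0).
Cofactor C_10 = (-1)^(1+0) * minor(1,0) = -14
Entry delta = 3 - 4 = -1
Det delta = -1 * -14 = 14
New det = -10 + 14 = 4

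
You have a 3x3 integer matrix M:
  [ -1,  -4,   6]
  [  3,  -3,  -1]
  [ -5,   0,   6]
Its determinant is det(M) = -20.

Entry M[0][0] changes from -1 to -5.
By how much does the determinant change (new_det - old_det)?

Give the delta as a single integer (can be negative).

Answer: 72

Derivation:
Cofactor C_00 = -18
Entry delta = -5 - -1 = -4
Det delta = entry_delta * cofactor = -4 * -18 = 72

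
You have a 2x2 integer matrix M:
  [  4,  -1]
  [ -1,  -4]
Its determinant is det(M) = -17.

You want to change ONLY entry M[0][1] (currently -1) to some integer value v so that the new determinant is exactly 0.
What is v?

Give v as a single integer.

det is linear in entry M[0][1]: det = old_det + (v - -1) * C_01
Cofactor C_01 = 1
Want det = 0: -17 + (v - -1) * 1 = 0
  (v - -1) = 17 / 1 = 17
  v = -1 + (17) = 16

Answer: 16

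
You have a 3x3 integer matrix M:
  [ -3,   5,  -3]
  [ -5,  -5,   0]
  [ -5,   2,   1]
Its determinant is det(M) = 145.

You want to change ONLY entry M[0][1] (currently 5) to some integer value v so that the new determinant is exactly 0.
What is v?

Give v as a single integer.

det is linear in entry M[0][1]: det = old_det + (v - 5) * C_01
Cofactor C_01 = 5
Want det = 0: 145 + (v - 5) * 5 = 0
  (v - 5) = -145 / 5 = -29
  v = 5 + (-29) = -24

Answer: -24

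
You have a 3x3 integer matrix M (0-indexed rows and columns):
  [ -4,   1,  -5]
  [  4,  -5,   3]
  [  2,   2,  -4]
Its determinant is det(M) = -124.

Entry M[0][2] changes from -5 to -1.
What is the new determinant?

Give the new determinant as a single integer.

Answer: -52

Derivation:
det is linear in row 0: changing M[0][2] by delta changes det by delta * cofactor(0,2).
Cofactor C_02 = (-1)^(0+2) * minor(0,2) = 18
Entry delta = -1 - -5 = 4
Det delta = 4 * 18 = 72
New det = -124 + 72 = -52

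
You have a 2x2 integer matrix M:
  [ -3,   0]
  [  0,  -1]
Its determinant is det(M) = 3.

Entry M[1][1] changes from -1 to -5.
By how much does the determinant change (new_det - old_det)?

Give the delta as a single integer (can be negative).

Cofactor C_11 = -3
Entry delta = -5 - -1 = -4
Det delta = entry_delta * cofactor = -4 * -3 = 12

Answer: 12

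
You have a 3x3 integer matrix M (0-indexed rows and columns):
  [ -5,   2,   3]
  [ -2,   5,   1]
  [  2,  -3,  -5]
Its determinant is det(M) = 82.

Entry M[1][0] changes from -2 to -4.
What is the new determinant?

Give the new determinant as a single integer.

det is linear in row 1: changing M[1][0] by delta changes det by delta * cofactor(1,0).
Cofactor C_10 = (-1)^(1+0) * minor(1,0) = 1
Entry delta = -4 - -2 = -2
Det delta = -2 * 1 = -2
New det = 82 + -2 = 80

Answer: 80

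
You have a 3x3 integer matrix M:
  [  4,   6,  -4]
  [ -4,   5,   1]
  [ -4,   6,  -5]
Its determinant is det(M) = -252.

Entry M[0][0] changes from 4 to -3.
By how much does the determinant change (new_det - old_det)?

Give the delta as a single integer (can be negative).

Cofactor C_00 = -31
Entry delta = -3 - 4 = -7
Det delta = entry_delta * cofactor = -7 * -31 = 217

Answer: 217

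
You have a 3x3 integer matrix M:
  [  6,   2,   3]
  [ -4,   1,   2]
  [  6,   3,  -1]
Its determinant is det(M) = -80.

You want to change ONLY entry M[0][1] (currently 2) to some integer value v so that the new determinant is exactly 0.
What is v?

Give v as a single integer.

det is linear in entry M[0][1]: det = old_det + (v - 2) * C_01
Cofactor C_01 = 8
Want det = 0: -80 + (v - 2) * 8 = 0
  (v - 2) = 80 / 8 = 10
  v = 2 + (10) = 12

Answer: 12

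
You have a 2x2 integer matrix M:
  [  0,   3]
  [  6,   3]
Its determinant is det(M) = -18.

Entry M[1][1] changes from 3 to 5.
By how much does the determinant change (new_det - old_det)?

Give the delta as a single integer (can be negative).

Cofactor C_11 = 0
Entry delta = 5 - 3 = 2
Det delta = entry_delta * cofactor = 2 * 0 = 0

Answer: 0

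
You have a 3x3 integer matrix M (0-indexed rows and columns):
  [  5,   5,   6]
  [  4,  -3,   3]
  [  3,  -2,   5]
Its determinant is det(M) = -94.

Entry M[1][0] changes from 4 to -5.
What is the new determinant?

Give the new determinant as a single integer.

det is linear in row 1: changing M[1][0] by delta changes det by delta * cofactor(1,0).
Cofactor C_10 = (-1)^(1+0) * minor(1,0) = -37
Entry delta = -5 - 4 = -9
Det delta = -9 * -37 = 333
New det = -94 + 333 = 239

Answer: 239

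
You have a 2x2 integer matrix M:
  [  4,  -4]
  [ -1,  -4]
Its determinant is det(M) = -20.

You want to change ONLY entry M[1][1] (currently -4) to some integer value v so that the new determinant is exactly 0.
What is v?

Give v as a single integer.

det is linear in entry M[1][1]: det = old_det + (v - -4) * C_11
Cofactor C_11 = 4
Want det = 0: -20 + (v - -4) * 4 = 0
  (v - -4) = 20 / 4 = 5
  v = -4 + (5) = 1

Answer: 1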